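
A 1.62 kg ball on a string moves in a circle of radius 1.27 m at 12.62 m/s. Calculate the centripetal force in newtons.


Fc = m * v^2 / r
v^2 = 12.62^2 = 159.2644
Fc = 1.62 * 159.2644 / 1.27
Fc = 258.0083 / 1.27 = 203.1562 N

203.1562 N


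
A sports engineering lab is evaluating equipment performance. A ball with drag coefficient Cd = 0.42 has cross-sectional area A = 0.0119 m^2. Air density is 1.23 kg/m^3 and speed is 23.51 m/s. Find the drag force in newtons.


Fd = 0.5 * Cd * rho * A * v^2
Fd = 0.5 * 0.42 * 1.23 * 0.0119 * 23.51^2
v^2 = 552.7201
Fd = 0.5 * 0.42 * 1.23 * 0.0119 * 552.7201 = 1.6989 N

1.6989 N


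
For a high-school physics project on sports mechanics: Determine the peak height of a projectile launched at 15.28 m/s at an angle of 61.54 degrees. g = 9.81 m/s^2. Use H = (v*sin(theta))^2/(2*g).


H = (v*sin(theta))^2 / (2*g)
vy = v*sin(theta) = 15.28 * sin(61.54 deg) = 13.4334 m/s
H = vy^2 / (2*g) = 180.4566 / (2*9.81)
H = 180.4566 / 19.62 = 9.1976 m

9.1976 m


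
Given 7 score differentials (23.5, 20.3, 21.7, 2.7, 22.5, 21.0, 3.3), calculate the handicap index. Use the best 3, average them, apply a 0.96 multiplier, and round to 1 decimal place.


All differentials: 23.5, 20.3, 21.7, 2.7, 22.5, 21.0, 3.3
Sorted: 2.7, 3.3, 20.3, 21.0, 21.7, 22.5, 23.5
Best 3: 2.7, 3.3, 20.3
Average of best = 26.3 / 3 = 8.7667
Raw index = 8.7667 * 0.96 = 8.416
Handicap index = round(8.416, 1) = 8.4

8.4


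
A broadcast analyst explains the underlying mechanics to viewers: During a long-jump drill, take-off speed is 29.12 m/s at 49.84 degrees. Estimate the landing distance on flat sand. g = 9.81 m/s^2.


R = v^2 * sin(2*theta) / g
Convert angle to radians: theta = 49.84 deg = 0.8699 rad
sin(2*theta) = sin(1.7397) = 0.9858
R = 29.12^2 * 0.9858 / 9.81
R = 847.9744 * 0.9858 / 9.81 = 85.2091 m

85.2091 m


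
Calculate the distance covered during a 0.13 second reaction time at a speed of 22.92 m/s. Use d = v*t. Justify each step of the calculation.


d = v * t
d = 22.92 * 0.13
d = 2.9796 m

2.9796 m


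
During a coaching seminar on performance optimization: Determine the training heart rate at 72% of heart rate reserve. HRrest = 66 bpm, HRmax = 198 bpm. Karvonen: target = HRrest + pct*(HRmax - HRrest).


Target = HRrest + pct*(HRmax - HRrest)
Heart rate reserve = HRmax - HRrest = 198 - 66 = 132 bpm
Fraction = 72% = 0.72
Target = 66 + 0.72 * 132
Target = 66 + 95.04 = 161.04 bpm

161.04 bpm


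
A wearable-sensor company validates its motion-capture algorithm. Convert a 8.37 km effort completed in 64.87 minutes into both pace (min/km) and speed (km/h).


Pace = time / distance = 64.87 min / 8.37 km = 7.7503 min/km
Speed = distance / time_in_hours = 8.37 / 1.0812 hr
Speed = 7.7416 km/h

7.7503 min/km, 7.7416 km/h


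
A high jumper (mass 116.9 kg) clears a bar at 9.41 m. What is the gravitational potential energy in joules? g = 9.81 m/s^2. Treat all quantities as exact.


PE = m * g * h
PE = 116.9 * 9.81 * 9.41
PE = 1146.789 * 9.41 = 10791.2845 J

10791.2845 J


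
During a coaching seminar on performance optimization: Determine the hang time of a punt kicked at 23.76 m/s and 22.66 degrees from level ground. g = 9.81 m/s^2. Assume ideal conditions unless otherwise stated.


T = 2*v*sin(theta)/g
sin(theta) = sin(22.66 deg) = 0.3853
T = 2*23.76*0.3853 / 9.81
T = 18.3076 / 9.81 = 1.8662 s

1.8662 s


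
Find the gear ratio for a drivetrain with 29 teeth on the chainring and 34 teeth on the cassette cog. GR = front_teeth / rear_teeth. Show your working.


GR = front_teeth / rear_teeth
GR = 29 / 34
GR = 0.8529

0.8529


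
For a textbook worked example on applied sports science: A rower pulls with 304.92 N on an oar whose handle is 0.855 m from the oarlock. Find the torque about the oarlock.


tau = F * d
tau = 304.92 * 0.855
tau = 260.7066 N*m

260.7066 N*m


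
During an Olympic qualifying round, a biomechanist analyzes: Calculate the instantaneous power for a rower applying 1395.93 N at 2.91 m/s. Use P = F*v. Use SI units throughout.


P = F * v
P = 1395.93 * 2.91
P = 4062.1563 W

4062.1563 W


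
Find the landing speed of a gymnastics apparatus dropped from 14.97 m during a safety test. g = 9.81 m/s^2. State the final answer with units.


v = sqrt(2 * g * h)
v = sqrt(2 * 9.81 * 14.97)
v = sqrt(293.7114) = 17.138 m/s

17.138 m/s


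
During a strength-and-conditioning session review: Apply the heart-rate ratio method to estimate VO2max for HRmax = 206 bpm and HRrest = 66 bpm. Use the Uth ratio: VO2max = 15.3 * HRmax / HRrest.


VO2max = 15.3 * HRmax / HRrest
VO2max = 15.3 * 206 / 66
VO2max = 3151.8 / 66 = 47.7545 mL/kg/min

47.7545 mL/kg/min


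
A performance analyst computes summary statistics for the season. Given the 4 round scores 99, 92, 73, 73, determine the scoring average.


Average = sum / n
Sum = 337
Average = 337 / 4 = 84.25

84.25


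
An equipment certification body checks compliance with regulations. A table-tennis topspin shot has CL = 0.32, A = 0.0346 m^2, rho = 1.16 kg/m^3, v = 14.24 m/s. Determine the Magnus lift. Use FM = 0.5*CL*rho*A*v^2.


FM = 0.5 * CL * rho * A * v^2
FM = 0.5 * 0.32 * 1.16 * 0.0346 * 14.24^2
v^2 = 202.7776
FM = 0.5 * 0.32 * 1.16 * 0.0346 * 202.7776 = 1.3022 N

1.3022 N


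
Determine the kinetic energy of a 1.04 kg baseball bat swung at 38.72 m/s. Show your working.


KE = 0.5 * m * v^2
KE = 0.5 * 1.04 * 38.72^2
KE = 0.5 * 1.04 * 1499.2384 = 779.604 J

779.604 J


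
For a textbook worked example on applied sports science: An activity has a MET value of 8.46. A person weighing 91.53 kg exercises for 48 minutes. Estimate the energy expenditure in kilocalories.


kcal = MET * mass * time_hr
Convert time: 48 min = 0.8 hr
kcal = 8.46 * 91.53 * 0.8
kcal = 619.475 kcal

619.475 kcal


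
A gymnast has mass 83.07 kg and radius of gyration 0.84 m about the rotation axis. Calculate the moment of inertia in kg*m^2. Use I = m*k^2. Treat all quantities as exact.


I = m * k^2
I = 83.07 * 0.84^2
I = 83.07 * 0.7056 = 58.6142 kg*m^2

58.6142 kg*m^2


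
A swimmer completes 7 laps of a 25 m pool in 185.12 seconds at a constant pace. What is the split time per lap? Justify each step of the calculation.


Split time = total_time / n_laps = 185.12 / 7
Split time = 26.4457 s per lap

26.4457 s


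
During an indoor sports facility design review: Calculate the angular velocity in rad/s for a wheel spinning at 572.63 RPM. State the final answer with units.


omega = RPM * 2 * pi / 60
omega = 572.63 * 2 * 3.14159 / 60
omega = 3597.9404 / 60 = 59.9657 rad/s

59.9657 rad/s


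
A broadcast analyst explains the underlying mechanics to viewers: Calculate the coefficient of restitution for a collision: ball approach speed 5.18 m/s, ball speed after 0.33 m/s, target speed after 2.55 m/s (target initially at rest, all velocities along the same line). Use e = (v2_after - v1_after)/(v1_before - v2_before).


e = (v2_after - v1_after) / (v1_before - v2_before)
Numerator = 2.55 - 0.33 = 2.22
Denominator = 5.18 - 0 = 5.18
e = 2.22 / 5.18 = 0.4286

0.4286


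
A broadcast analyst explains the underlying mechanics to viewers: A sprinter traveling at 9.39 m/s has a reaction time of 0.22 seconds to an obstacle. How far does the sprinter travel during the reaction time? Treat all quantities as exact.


d = v * t
d = 9.39 * 0.22
d = 2.0658 m

2.0658 m


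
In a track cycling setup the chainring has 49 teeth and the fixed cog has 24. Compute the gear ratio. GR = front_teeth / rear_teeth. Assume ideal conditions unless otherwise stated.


GR = front_teeth / rear_teeth
GR = 49 / 24
GR = 2.0417

2.0417


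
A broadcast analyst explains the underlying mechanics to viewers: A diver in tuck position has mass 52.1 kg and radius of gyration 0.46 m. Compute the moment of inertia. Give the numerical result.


I = m * k^2
I = 52.1 * 0.46^2
I = 52.1 * 0.2116 = 11.0244 kg*m^2

11.0244 kg*m^2


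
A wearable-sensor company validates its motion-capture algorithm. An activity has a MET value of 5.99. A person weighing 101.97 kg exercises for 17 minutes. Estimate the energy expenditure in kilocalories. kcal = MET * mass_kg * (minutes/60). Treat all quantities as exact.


kcal = MET * mass * time_hr
Convert time: 17 min = 0.2833 hr
kcal = 5.99 * 101.97 * 0.2833
kcal = 173.0601 kcal

173.0601 kcal


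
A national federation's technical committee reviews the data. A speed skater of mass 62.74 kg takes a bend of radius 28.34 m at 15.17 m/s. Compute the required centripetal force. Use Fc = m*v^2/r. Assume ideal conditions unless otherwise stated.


Fc = m * v^2 / r
v^2 = 15.17^2 = 230.1289
Fc = 62.74 * 230.1289 / 28.34
Fc = 14438.2872 / 28.34 = 509.4667 N

509.4667 N


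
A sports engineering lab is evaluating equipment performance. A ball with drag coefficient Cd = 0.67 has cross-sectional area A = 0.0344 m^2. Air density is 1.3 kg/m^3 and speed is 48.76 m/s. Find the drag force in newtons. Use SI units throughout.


Fd = 0.5 * Cd * rho * A * v^2
Fd = 0.5 * 0.67 * 1.3 * 0.0344 * 48.76^2
v^2 = 2377.5376
Fd = 0.5 * 0.67 * 1.3 * 0.0344 * 2377.5376 = 35.6184 N

35.6184 N


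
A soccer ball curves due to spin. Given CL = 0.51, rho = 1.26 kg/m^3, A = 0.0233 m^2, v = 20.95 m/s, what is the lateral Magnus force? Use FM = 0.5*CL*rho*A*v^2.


FM = 0.5 * CL * rho * A * v^2
FM = 0.5 * 0.51 * 1.26 * 0.0233 * 20.95^2
v^2 = 438.9025
FM = 0.5 * 0.51 * 1.26 * 0.0233 * 438.9025 = 3.2858 N

3.2858 N


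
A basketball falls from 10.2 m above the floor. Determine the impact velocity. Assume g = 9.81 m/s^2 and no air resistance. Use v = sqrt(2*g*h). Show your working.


v = sqrt(2 * g * h)
v = sqrt(2 * 9.81 * 10.2)
v = sqrt(200.124) = 14.1465 m/s

14.1465 m/s


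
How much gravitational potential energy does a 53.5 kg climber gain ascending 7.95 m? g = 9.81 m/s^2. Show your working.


PE = m * g * h
PE = 53.5 * 9.81 * 7.95
PE = 524.835 * 7.95 = 4172.4383 J

4172.4383 J


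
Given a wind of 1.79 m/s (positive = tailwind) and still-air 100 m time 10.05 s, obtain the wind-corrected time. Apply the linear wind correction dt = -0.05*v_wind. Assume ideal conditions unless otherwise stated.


dt = -0.05 * v_wind = -0.05 * 1.79 = -0.0895 s
t_corrected = t_still + dt = 10.05 + (-0.0895)
t_corrected = 9.9605 s

9.9605 s


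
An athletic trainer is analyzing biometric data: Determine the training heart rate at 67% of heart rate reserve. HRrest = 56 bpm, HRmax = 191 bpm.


Target = HRrest + pct*(HRmax - HRrest)
Heart rate reserve = HRmax - HRrest = 191 - 56 = 135 bpm
Fraction = 67% = 0.67
Target = 56 + 0.67 * 135
Target = 56 + 90.45 = 146.45 bpm

146.45 bpm


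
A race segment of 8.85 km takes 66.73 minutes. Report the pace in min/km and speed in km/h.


Pace = time / distance = 66.73 min / 8.85 km = 7.5401 min/km
Speed = distance / time_in_hours = 8.85 / 1.1122 hr
Speed = 7.9574 km/h

7.5401 min/km, 7.9574 km/h


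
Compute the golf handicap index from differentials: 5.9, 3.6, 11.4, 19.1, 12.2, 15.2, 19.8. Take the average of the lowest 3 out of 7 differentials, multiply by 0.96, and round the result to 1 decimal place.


All differentials: 5.9, 3.6, 11.4, 19.1, 12.2, 15.2, 19.8
Sorted: 3.6, 5.9, 11.4, 12.2, 15.2, 19.1, 19.8
Best 3: 3.6, 5.9, 11.4
Average of best = 20.9 / 3 = 6.9667
Raw index = 6.9667 * 0.96 = 6.688
Handicap index = round(6.688, 1) = 6.7

6.7


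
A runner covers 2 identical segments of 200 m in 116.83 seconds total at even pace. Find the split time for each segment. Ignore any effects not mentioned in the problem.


Split time = total_time / n_laps = 116.83 / 2
Split time = 58.415 s per lap

58.415 s


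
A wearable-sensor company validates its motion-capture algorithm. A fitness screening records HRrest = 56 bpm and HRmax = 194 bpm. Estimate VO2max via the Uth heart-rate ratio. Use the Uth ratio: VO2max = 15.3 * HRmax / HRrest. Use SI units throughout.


VO2max = 15.3 * HRmax / HRrest
VO2max = 15.3 * 194 / 56
VO2max = 2968.2 / 56 = 53.0036 mL/kg/min

53.0036 mL/kg/min


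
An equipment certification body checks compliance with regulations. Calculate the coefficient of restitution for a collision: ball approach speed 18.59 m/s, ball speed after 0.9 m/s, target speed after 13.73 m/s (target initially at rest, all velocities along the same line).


e = (v2_after - v1_after) / (v1_before - v2_before)
Numerator = 13.73 - 0.9 = 12.83
Denominator = 18.59 - 0 = 18.59
e = 12.83 / 18.59 = 0.6902

0.6902


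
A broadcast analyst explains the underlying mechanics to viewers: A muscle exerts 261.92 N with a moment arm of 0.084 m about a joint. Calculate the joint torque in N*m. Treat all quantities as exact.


tau = F * d
tau = 261.92 * 0.084
tau = 22.0013 N*m

22.0013 N*m


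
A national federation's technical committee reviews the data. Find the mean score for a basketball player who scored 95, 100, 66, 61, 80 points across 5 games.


Average = sum / n
Sum = 402
Average = 402 / 5 = 80.4

80.4


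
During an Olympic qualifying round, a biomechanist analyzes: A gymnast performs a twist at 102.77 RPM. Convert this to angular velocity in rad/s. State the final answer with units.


omega = RPM * 2 * pi / 60
omega = 102.77 * 2 * 3.14159 / 60
omega = 645.723 / 60 = 10.762 rad/s

10.762 rad/s


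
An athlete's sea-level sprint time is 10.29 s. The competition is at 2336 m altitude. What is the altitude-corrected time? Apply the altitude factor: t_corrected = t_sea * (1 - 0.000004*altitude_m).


Correction factor = 1 - 0.000004 * 2336 = 0.990656
t_corrected = t_sea * factor = 10.29 * 0.990656
t_corrected = 10.1939 s

10.1939 s


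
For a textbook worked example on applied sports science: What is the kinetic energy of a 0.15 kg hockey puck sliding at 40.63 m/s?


KE = 0.5 * m * v^2
KE = 0.5 * 0.15 * 40.63^2
KE = 0.5 * 0.15 * 1650.7969 = 123.8098 J

123.8098 J


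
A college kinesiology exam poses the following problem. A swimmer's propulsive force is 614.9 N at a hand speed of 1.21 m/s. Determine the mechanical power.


P = F * v
P = 614.9 * 1.21
P = 744.029 W

744.029 W


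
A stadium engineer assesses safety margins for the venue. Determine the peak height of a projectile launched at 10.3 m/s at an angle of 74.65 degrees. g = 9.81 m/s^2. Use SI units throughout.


H = (v*sin(theta))^2 / (2*g)
vy = v*sin(theta) = 10.3 * sin(74.65 deg) = 9.9326 m/s
H = vy^2 / (2*g) = 98.6559 / (2*9.81)
H = 98.6559 / 19.62 = 5.0283 m

5.0283 m


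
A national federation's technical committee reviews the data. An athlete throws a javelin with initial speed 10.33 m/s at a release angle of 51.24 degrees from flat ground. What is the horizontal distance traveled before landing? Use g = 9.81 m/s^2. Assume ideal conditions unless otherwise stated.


R = v^2 * sin(2*theta) / g
Convert angle to radians: theta = 51.24 deg = 0.8943 rad
sin(2*theta) = sin(1.7886) = 0.9764
R = 10.33^2 * 0.9764 / 9.81
R = 106.7089 * 0.9764 / 9.81 = 10.6205 m

10.6205 m


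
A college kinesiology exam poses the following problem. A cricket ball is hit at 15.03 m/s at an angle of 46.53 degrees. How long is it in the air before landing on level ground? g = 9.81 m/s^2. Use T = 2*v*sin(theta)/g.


T = 2*v*sin(theta)/g
sin(theta) = sin(46.53 deg) = 0.7257
T = 2*15.03*0.7257 / 9.81
T = 21.8156 / 9.81 = 2.2238 s

2.2238 s


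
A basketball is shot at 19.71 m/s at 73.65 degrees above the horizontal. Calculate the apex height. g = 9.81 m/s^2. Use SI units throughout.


H = (v*sin(theta))^2 / (2*g)
vy = v*sin(theta) = 19.71 * sin(73.65 deg) = 18.9129 m/s
H = vy^2 / (2*g) = 357.6988 / (2*9.81)
H = 357.6988 / 19.62 = 18.2313 m

18.2313 m


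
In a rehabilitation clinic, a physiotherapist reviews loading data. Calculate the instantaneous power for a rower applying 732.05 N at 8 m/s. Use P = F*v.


P = F * v
P = 732.05 * 8
P = 5856.4 W

5856.4 W


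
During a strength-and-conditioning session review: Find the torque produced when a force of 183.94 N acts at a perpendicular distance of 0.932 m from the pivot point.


tau = F * d
tau = 183.94 * 0.932
tau = 171.4321 N*m

171.4321 N*m


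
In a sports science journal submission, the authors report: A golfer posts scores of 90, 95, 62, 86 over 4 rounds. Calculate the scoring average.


Average = sum / n
Sum = 333
Average = 333 / 4 = 83.25

83.25


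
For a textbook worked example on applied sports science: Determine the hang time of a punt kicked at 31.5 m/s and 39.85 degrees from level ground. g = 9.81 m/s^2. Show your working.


T = 2*v*sin(theta)/g
sin(theta) = sin(39.85 deg) = 0.6408
T = 2*31.5*0.6408 / 9.81
T = 40.3691 / 9.81 = 4.1151 s

4.1151 s


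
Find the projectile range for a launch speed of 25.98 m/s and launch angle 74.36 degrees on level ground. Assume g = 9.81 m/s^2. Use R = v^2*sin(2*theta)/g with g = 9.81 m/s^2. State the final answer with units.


R = v^2 * sin(2*theta) / g
Convert angle to radians: theta = 74.36 deg = 1.2978 rad
sin(2*theta) = sin(2.5957) = 0.5192
R = 25.98^2 * 0.5192 / 9.81
R = 674.9604 * 0.5192 / 9.81 = 35.7241 m

35.7241 m


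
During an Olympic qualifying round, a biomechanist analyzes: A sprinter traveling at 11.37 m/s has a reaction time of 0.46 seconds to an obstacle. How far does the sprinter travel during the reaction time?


d = v * t
d = 11.37 * 0.46
d = 5.2302 m

5.2302 m


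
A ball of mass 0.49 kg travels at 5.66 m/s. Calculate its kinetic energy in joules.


KE = 0.5 * m * v^2
KE = 0.5 * 0.49 * 5.66^2
KE = 0.5 * 0.49 * 32.0356 = 7.8487 J

7.8487 J


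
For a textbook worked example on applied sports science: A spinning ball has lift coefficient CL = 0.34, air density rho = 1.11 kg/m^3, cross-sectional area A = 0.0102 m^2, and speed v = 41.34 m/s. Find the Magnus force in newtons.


FM = 0.5 * CL * rho * A * v^2
FM = 0.5 * 0.34 * 1.11 * 0.0102 * 41.34^2
v^2 = 1708.9956
FM = 0.5 * 0.34 * 1.11 * 0.0102 * 1708.9956 = 3.2894 N

3.2894 N


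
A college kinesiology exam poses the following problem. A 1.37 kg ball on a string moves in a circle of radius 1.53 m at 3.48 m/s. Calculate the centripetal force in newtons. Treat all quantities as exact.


Fc = m * v^2 / r
v^2 = 3.48^2 = 12.1104
Fc = 1.37 * 12.1104 / 1.53
Fc = 16.5912 / 1.53 = 10.844 N

10.844 N


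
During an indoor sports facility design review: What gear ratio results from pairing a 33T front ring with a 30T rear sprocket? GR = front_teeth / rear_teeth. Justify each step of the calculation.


GR = front_teeth / rear_teeth
GR = 33 / 30
GR = 1.1

1.1


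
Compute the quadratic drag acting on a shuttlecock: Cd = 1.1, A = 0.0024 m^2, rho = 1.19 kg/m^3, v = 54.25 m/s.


Fd = 0.5 * Cd * rho * A * v^2
Fd = 0.5 * 1.1 * 1.19 * 0.0024 * 54.25^2
v^2 = 2943.0625
Fd = 0.5 * 1.1 * 1.19 * 0.0024 * 2943.0625 = 4.623 N

4.623 N


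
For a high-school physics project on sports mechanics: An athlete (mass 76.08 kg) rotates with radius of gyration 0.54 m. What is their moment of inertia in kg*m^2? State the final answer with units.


I = m * k^2
I = 76.08 * 0.54^2
I = 76.08 * 0.2916 = 22.1849 kg*m^2

22.1849 kg*m^2


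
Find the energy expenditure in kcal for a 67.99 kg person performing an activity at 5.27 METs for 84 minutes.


kcal = MET * mass * time_hr
Convert time: 84 min = 1.4 hr
kcal = 5.27 * 67.99 * 1.4
kcal = 501.6302 kcal

501.6302 kcal


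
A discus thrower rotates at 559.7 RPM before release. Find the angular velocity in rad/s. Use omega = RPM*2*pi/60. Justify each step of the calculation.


omega = RPM * 2 * pi / 60
omega = 559.7 * 2 * 3.14159 / 60
omega = 3516.6988 / 60 = 58.6116 rad/s

58.6116 rad/s


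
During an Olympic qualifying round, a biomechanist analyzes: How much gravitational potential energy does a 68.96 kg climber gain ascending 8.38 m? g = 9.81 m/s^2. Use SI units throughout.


PE = m * g * h
PE = 68.96 * 9.81 * 8.38
PE = 676.4976 * 8.38 = 5669.0499 J

5669.0499 J


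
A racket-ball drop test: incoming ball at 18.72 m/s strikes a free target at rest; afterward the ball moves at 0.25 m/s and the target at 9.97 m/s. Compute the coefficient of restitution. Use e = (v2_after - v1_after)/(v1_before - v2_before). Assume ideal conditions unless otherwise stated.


e = (v2_after - v1_after) / (v1_before - v2_before)
Numerator = 9.97 - 0.25 = 9.72
Denominator = 18.72 - 0 = 18.72
e = 9.72 / 18.72 = 0.5192

0.5192


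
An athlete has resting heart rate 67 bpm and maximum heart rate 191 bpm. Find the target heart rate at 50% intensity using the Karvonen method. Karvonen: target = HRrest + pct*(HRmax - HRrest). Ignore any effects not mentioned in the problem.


Target = HRrest + pct*(HRmax - HRrest)
Heart rate reserve = HRmax - HRrest = 191 - 67 = 124 bpm
Fraction = 50% = 0.5
Target = 67 + 0.5 * 124
Target = 67 + 62 = 129 bpm

129 bpm


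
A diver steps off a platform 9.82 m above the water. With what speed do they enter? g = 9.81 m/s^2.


v = sqrt(2 * g * h)
v = sqrt(2 * 9.81 * 9.82)
v = sqrt(192.6684) = 13.8805 m/s

13.8805 m/s


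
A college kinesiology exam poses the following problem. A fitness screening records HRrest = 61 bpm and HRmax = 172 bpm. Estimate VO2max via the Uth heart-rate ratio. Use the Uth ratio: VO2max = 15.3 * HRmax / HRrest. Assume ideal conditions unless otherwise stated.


VO2max = 15.3 * HRmax / HRrest
VO2max = 15.3 * 172 / 61
VO2max = 2631.6 / 61 = 43.141 mL/kg/min

43.141 mL/kg/min


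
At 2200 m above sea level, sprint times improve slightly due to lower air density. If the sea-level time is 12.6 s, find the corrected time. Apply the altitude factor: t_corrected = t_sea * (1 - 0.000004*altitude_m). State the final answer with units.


Correction factor = 1 - 0.000004 * 2200 = 0.9912
t_corrected = t_sea * factor = 12.6 * 0.9912
t_corrected = 12.4891 s

12.4891 s


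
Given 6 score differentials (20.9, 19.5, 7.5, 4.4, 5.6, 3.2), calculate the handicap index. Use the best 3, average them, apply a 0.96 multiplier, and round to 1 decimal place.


All differentials: 20.9, 19.5, 7.5, 4.4, 5.6, 3.2
Sorted: 3.2, 4.4, 5.6, 7.5, 19.5, 20.9
Best 3: 3.2, 4.4, 5.6
Average of best = 13.2 / 3 = 4.4
Raw index = 4.4 * 0.96 = 4.224
Handicap index = round(4.224, 1) = 4.2

4.2


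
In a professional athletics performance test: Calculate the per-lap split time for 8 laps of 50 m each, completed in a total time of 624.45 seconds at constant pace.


Split time = total_time / n_laps = 624.45 / 8
Split time = 78.0563 s per lap

78.0563 s


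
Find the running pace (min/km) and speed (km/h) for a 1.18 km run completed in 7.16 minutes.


Pace = time / distance = 7.16 min / 1.18 km = 6.0678 min/km
Speed = distance / time_in_hours = 1.18 / 0.1193 hr
Speed = 9.8883 km/h

6.0678 min/km, 9.8883 km/h


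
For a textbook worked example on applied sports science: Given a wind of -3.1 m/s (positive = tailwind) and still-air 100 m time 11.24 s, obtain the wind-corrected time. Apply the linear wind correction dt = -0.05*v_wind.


dt = -0.05 * v_wind = -0.05 * -3.1 = 0.155 s
t_corrected = t_still + dt = 11.24 + (0.155)
t_corrected = 11.395 s

11.395 s


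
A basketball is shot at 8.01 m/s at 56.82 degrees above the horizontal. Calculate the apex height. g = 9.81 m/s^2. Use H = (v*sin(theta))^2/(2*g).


H = (v*sin(theta))^2 / (2*g)
vy = v*sin(theta) = 8.01 * sin(56.82 deg) = 6.704 m/s
H = vy^2 / (2*g) = 44.9438 / (2*9.81)
H = 44.9438 / 19.62 = 2.2907 m

2.2907 m


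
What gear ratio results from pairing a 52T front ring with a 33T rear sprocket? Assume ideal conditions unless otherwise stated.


GR = front_teeth / rear_teeth
GR = 52 / 33
GR = 1.5758

1.5758


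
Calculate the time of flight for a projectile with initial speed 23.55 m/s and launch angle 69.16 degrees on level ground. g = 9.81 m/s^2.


T = 2*v*sin(theta)/g
sin(theta) = sin(69.16 deg) = 0.9346
T = 2*23.55*0.9346 / 9.81
T = 44.0186 / 9.81 = 4.4871 s

4.4871 s


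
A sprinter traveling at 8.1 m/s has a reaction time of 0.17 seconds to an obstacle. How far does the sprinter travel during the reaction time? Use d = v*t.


d = v * t
d = 8.1 * 0.17
d = 1.377 m

1.377 m


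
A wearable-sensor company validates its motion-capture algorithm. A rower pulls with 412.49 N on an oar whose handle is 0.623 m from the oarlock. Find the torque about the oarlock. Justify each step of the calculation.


tau = F * d
tau = 412.49 * 0.623
tau = 256.9813 N*m

256.9813 N*m


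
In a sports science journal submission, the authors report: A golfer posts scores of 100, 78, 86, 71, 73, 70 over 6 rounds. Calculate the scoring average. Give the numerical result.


Average = sum / n
Sum = 478
Average = 478 / 6 = 79.6667

79.6667


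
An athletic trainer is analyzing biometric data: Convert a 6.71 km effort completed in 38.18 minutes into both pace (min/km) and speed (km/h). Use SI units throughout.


Pace = time / distance = 38.18 min / 6.71 km = 5.69 min/km
Speed = distance / time_in_hours = 6.71 / 0.6363 hr
Speed = 10.5448 km/h

5.69 min/km, 10.5448 km/h


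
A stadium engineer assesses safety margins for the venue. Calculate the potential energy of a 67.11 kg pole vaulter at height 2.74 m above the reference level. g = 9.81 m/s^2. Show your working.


PE = m * g * h
PE = 67.11 * 9.81 * 2.74
PE = 658.3491 * 2.74 = 1803.8765 J

1803.8765 J


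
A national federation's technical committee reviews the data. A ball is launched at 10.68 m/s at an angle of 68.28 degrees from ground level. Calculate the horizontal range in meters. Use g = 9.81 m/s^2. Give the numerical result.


R = v^2 * sin(2*theta) / g
Convert angle to radians: theta = 68.28 deg = 1.1917 rad
sin(2*theta) = sin(2.3834) = 0.6876
R = 10.68^2 * 0.6876 / 9.81
R = 114.0624 * 0.6876 / 9.81 = 7.9948 m

7.9948 m


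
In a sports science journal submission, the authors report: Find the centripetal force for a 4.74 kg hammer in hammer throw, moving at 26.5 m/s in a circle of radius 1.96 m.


Fc = m * v^2 / r
v^2 = 26.5^2 = 702.25
Fc = 4.74 * 702.25 / 1.96
Fc = 3328.665 / 1.96 = 1698.2985 N

1698.2985 N


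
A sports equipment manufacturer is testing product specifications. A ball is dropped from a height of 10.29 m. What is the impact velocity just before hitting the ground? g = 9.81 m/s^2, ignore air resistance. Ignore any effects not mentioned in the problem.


v = sqrt(2 * g * h)
v = sqrt(2 * 9.81 * 10.29)
v = sqrt(201.8898) = 14.2088 m/s

14.2088 m/s


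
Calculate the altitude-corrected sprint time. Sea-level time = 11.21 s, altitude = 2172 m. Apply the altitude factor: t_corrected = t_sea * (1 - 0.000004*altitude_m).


Correction factor = 1 - 0.000004 * 2172 = 0.991312
t_corrected = t_sea * factor = 11.21 * 0.991312
t_corrected = 11.1126 s

11.1126 s


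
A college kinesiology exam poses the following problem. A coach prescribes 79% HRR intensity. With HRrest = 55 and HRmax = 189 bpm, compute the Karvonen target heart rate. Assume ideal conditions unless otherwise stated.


Target = HRrest + pct*(HRmax - HRrest)
Heart rate reserve = HRmax - HRrest = 189 - 55 = 134 bpm
Fraction = 79% = 0.79
Target = 55 + 0.79 * 134
Target = 55 + 105.86 = 160.86 bpm

160.86 bpm


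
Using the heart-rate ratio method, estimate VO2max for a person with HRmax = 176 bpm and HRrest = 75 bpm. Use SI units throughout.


VO2max = 15.3 * HRmax / HRrest
VO2max = 15.3 * 176 / 75
VO2max = 2692.8 / 75 = 35.904 mL/kg/min

35.904 mL/kg/min


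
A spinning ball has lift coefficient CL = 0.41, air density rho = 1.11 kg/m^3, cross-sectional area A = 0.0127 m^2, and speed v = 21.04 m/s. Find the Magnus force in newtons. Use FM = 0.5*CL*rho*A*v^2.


FM = 0.5 * CL * rho * A * v^2
FM = 0.5 * 0.41 * 1.11 * 0.0127 * 21.04^2
v^2 = 442.6816
FM = 0.5 * 0.41 * 1.11 * 0.0127 * 442.6816 = 1.2793 N

1.2793 N


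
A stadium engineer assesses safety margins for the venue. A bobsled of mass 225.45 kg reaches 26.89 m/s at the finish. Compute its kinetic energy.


KE = 0.5 * m * v^2
KE = 0.5 * 225.45 * 26.89^2
KE = 0.5 * 225.45 * 723.0721 = 81508.3025 J

81508.3025 J


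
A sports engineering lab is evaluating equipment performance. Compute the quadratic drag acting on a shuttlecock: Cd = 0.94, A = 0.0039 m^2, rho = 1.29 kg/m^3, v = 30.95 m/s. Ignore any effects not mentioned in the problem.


Fd = 0.5 * Cd * rho * A * v^2
Fd = 0.5 * 0.94 * 1.29 * 0.0039 * 30.95^2
v^2 = 957.9025
Fd = 0.5 * 0.94 * 1.29 * 0.0039 * 957.9025 = 2.265 N

2.265 N


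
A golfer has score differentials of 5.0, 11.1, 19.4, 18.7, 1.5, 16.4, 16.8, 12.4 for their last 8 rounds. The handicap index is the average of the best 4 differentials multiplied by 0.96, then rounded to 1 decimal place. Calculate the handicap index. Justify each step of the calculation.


All differentials: 5.0, 11.1, 19.4, 18.7, 1.5, 16.4, 16.8, 12.4
Sorted: 1.5, 5.0, 11.1, 12.4, 16.4, 16.8, 18.7, 19.4
Best 4: 1.5, 5.0, 11.1, 12.4
Average of best = 30 / 4 = 7.5
Raw index = 7.5 * 0.96 = 7.2
Handicap index = round(7.2, 1) = 7.2

7.2


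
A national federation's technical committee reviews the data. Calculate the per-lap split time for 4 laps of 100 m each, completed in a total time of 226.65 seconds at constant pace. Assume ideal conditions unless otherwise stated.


Split time = total_time / n_laps = 226.65 / 4
Split time = 56.6625 s per lap

56.6625 s


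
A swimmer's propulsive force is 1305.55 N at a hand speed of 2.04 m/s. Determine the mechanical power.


P = F * v
P = 1305.55 * 2.04
P = 2663.322 W

2663.322 W


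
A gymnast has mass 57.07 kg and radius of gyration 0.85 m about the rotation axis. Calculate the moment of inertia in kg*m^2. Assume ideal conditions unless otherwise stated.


I = m * k^2
I = 57.07 * 0.85^2
I = 57.07 * 0.7225 = 41.2331 kg*m^2

41.2331 kg*m^2


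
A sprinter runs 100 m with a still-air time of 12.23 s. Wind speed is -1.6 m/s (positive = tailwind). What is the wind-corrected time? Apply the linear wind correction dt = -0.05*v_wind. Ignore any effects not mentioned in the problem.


dt = -0.05 * v_wind = -0.05 * -1.6 = 0.08 s
t_corrected = t_still + dt = 12.23 + (0.08)
t_corrected = 12.31 s

12.31 s


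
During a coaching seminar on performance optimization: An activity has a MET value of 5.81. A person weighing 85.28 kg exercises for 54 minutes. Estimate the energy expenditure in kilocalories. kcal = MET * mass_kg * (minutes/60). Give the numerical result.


kcal = MET * mass * time_hr
Convert time: 54 min = 0.9 hr
kcal = 5.81 * 85.28 * 0.9
kcal = 445.9291 kcal

445.9291 kcal


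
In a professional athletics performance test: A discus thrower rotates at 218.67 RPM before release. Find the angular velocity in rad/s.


omega = RPM * 2 * pi / 60
omega = 218.67 * 2 * 3.14159 / 60
omega = 1373.9441 / 60 = 22.8991 rad/s

22.8991 rad/s


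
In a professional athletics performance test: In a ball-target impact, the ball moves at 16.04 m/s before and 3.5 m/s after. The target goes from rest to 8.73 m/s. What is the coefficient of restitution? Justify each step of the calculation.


e = (v2_after - v1_after) / (v1_before - v2_before)
Numerator = 8.73 - 3.5 = 5.23
Denominator = 16.04 - 0 = 16.04
e = 5.23 / 16.04 = 0.3261

0.3261


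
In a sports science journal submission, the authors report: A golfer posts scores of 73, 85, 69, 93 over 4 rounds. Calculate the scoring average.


Average = sum / n
Sum = 320
Average = 320 / 4 = 80

80


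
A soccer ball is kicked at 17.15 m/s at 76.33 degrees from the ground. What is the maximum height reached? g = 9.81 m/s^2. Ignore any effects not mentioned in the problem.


H = (v*sin(theta))^2 / (2*g)
vy = v*sin(theta) = 17.15 * sin(76.33 deg) = 16.6642 m/s
H = vy^2 / (2*g) = 277.6953 / (2*9.81)
H = 277.6953 / 19.62 = 14.1537 m

14.1537 m


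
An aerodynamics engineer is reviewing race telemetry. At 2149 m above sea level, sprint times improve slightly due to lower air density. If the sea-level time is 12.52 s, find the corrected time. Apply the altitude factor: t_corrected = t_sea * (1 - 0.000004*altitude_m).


Correction factor = 1 - 0.000004 * 2149 = 0.991404
t_corrected = t_sea * factor = 12.52 * 0.991404
t_corrected = 12.4124 s

12.4124 s


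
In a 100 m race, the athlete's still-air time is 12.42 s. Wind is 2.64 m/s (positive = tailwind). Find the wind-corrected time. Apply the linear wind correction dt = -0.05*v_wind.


dt = -0.05 * v_wind = -0.05 * 2.64 = -0.132 s
t_corrected = t_still + dt = 12.42 + (-0.132)
t_corrected = 12.288 s

12.288 s


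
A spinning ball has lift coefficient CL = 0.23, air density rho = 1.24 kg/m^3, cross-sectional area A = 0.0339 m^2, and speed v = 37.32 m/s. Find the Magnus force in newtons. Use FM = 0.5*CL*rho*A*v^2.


FM = 0.5 * CL * rho * A * v^2
FM = 0.5 * 0.23 * 1.24 * 0.0339 * 37.32^2
v^2 = 1392.7824
FM = 0.5 * 0.23 * 1.24 * 0.0339 * 1392.7824 = 6.7329 N

6.7329 N


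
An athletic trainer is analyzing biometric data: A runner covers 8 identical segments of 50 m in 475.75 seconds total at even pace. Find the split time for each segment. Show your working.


Split time = total_time / n_laps = 475.75 / 8
Split time = 59.4688 s per lap

59.4688 s


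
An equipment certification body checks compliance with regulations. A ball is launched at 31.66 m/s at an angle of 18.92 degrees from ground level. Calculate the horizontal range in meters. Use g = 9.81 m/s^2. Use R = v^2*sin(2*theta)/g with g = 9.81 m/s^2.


R = v^2 * sin(2*theta) / g
Convert angle to radians: theta = 18.92 deg = 0.3302 rad
sin(2*theta) = sin(0.6604) = 0.6135
R = 31.66^2 * 0.6135 / 9.81
R = 1002.3556 * 0.6135 / 9.81 = 62.6813 m

62.6813 m


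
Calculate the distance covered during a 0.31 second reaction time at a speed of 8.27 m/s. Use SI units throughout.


d = v * t
d = 8.27 * 0.31
d = 2.5637 m

2.5637 m


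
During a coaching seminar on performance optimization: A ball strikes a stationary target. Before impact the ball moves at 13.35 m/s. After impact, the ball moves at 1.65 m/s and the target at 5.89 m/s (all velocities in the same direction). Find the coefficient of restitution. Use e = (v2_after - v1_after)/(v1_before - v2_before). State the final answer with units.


e = (v2_after - v1_after) / (v1_before - v2_before)
Numerator = 5.89 - 1.65 = 4.24
Denominator = 13.35 - 0 = 13.35
e = 4.24 / 13.35 = 0.3176

0.3176


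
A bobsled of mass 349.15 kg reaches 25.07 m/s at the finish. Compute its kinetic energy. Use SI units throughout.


KE = 0.5 * m * v^2
KE = 0.5 * 349.15 * 25.07^2
KE = 0.5 * 349.15 * 628.5049 = 109721.2429 J

109721.2429 J


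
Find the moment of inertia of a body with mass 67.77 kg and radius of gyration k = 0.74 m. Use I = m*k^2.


I = m * k^2
I = 67.77 * 0.74^2
I = 67.77 * 0.5476 = 37.1109 kg*m^2

37.1109 kg*m^2


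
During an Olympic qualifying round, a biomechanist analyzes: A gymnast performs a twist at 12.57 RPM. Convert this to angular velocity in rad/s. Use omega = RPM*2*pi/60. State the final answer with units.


omega = RPM * 2 * pi / 60
omega = 12.57 * 2 * 3.14159 / 60
omega = 78.9796 / 60 = 1.3163 rad/s

1.3163 rad/s


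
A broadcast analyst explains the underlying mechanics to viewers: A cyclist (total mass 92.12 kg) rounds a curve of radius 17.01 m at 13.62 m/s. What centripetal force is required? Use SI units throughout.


Fc = m * v^2 / r
v^2 = 13.62^2 = 185.5044
Fc = 92.12 * 185.5044 / 17.01
Fc = 17088.6653 / 17.01 = 1004.6247 N

1004.6247 N


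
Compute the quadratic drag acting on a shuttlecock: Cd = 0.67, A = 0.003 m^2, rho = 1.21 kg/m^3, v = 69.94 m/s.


Fd = 0.5 * Cd * rho * A * v^2
Fd = 0.5 * 0.67 * 1.21 * 0.003 * 69.94^2
v^2 = 4891.6036
Fd = 0.5 * 0.67 * 1.21 * 0.003 * 4891.6036 = 5.9484 N

5.9484 N


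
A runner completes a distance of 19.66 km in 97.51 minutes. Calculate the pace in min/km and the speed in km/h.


Pace = time / distance = 97.51 min / 19.66 km = 4.9598 min/km
Speed = distance / time_in_hours = 19.66 / 1.6252 hr
Speed = 12.0972 km/h

4.9598 min/km, 12.0972 km/h


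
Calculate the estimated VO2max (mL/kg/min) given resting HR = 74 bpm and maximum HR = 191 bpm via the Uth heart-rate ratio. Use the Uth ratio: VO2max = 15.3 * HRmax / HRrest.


VO2max = 15.3 * HRmax / HRrest
VO2max = 15.3 * 191 / 74
VO2max = 2922.3 / 74 = 39.4905 mL/kg/min

39.4905 mL/kg/min


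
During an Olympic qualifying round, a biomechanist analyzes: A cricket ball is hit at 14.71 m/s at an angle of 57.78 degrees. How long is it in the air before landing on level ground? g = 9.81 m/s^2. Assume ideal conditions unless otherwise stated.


T = 2*v*sin(theta)/g
sin(theta) = sin(57.78 deg) = 0.846
T = 2*14.71*0.846 / 9.81
T = 24.8895 / 9.81 = 2.5372 s

2.5372 s


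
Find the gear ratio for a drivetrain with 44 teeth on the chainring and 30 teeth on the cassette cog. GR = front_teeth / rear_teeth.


GR = front_teeth / rear_teeth
GR = 44 / 30
GR = 1.4667

1.4667


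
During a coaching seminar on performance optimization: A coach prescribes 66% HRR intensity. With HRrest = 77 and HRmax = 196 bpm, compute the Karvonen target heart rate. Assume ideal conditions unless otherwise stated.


Target = HRrest + pct*(HRmax - HRrest)
Heart rate reserve = HRmax - HRrest = 196 - 77 = 119 bpm
Fraction = 66% = 0.66
Target = 77 + 0.66 * 119
Target = 77 + 78.54 = 155.54 bpm

155.54 bpm


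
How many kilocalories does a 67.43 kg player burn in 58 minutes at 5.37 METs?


kcal = MET * mass * time_hr
Convert time: 58 min = 0.9667 hr
kcal = 5.37 * 67.43 * 0.9667
kcal = 350.0291 kcal

350.0291 kcal


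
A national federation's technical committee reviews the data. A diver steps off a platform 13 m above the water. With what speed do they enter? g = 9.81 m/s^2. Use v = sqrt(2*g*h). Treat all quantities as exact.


v = sqrt(2 * g * h)
v = sqrt(2 * 9.81 * 13)
v = sqrt(255.06) = 15.9706 m/s

15.9706 m/s


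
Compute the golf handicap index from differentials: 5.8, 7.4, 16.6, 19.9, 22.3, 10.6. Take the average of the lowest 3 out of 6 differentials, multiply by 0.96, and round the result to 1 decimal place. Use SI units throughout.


All differentials: 5.8, 7.4, 16.6, 19.9, 22.3, 10.6
Sorted: 5.8, 7.4, 10.6, 16.6, 19.9, 22.3
Best 3: 5.8, 7.4, 10.6
Average of best = 23.8 / 3 = 7.9333
Raw index = 7.9333 * 0.96 = 7.616
Handicap index = round(7.616, 1) = 7.6

7.6


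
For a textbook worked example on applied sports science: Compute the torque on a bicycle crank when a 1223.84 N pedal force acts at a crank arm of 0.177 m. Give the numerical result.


tau = F * d
tau = 1223.84 * 0.177
tau = 216.6197 N*m

216.6197 N*m


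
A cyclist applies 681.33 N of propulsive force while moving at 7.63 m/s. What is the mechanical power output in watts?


P = F * v
P = 681.33 * 7.63
P = 5198.5479 W

5198.5479 W


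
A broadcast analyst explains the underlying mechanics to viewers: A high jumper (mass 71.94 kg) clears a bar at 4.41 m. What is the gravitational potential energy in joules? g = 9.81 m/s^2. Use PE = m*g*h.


PE = m * g * h
PE = 71.94 * 9.81 * 4.41
PE = 705.7314 * 4.41 = 3112.2755 J

3112.2755 J


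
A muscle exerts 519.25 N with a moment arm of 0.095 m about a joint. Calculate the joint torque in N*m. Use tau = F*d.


tau = F * d
tau = 519.25 * 0.095
tau = 49.3287 N*m

49.3287 N*m


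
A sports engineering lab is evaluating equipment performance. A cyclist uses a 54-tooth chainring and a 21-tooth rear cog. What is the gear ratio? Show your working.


GR = front_teeth / rear_teeth
GR = 54 / 21
GR = 2.5714

2.5714


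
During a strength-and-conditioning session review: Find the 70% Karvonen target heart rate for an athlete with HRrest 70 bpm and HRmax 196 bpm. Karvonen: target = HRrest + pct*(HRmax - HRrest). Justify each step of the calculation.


Target = HRrest + pct*(HRmax - HRrest)
Heart rate reserve = HRmax - HRrest = 196 - 70 = 126 bpm
Fraction = 70% = 0.7
Target = 70 + 0.7 * 126
Target = 70 + 88.2 = 158.2 bpm

158.2 bpm


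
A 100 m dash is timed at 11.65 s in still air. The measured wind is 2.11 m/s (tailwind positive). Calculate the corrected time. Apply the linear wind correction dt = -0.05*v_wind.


dt = -0.05 * v_wind = -0.05 * 2.11 = -0.1055 s
t_corrected = t_still + dt = 11.65 + (-0.1055)
t_corrected = 11.5445 s

11.5445 s
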